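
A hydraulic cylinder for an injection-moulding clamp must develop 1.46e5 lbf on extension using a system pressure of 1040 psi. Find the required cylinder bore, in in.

Extension force acts on the full piston face: F = P × (π/4)D².
D = √(4F / (πP)) = √(4 × 1.46e5 lbf / (π × 1040 psi))

D ≈ 13.4 in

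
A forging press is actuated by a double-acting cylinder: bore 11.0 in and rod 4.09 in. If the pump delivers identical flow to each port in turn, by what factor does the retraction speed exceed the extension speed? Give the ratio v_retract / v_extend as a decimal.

Cap-side area A_cap = π/4 × (11.0 in)² = 95.03 in^2
Rod-side annular area A_ann = π/4 × (11.0² − 4.09²) = 81.89 in^2
For equal Q, v ∝ 1/A, so v_ret/v_ext = A_cap/A_ann.

v_ret/v_ext ≈ 1.16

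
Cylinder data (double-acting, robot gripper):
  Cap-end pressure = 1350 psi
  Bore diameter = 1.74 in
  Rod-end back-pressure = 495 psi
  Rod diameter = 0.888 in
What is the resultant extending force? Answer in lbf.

Cap-side area A_cap = π/4 × (1.74 in)² = 2.378 in^2
Rod-side annular area A_ann = π/4 × (1.74² − 0.888²) = 1.759 in^2
Net thrust = P_cap·A_cap − P_rod·A_ann = 3210 lbf − 870.5 lbf

F ≈ 2340 lbf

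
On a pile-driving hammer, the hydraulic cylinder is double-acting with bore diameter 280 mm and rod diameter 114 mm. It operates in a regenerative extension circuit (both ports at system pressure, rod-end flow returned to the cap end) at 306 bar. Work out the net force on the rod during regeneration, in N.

With equal pressure on both faces, forces on the annular region cancel; the net push is pressure × rod cross-section.
Rod cross-section A_rod = π/4 × (114 mm)² = 10210 mm^2
F = P × A_rod

F ≈ 3.12e5 N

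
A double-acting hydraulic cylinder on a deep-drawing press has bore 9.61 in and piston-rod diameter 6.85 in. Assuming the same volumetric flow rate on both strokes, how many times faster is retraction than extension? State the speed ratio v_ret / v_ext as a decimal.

v_ret/v_ext ≈ 2.03

Cap-side area A_cap = π/4 × (9.61 in)² = 72.53 in^2
Rod-side annular area A_ann = π/4 × (9.61² − 6.85²) = 35.68 in^2
For equal Q, v ∝ 1/A, so v_ret/v_ext = A_cap/A_ann.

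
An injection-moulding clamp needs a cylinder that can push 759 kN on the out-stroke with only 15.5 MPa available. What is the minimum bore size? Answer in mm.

D ≈ 250 mm

Extension force acts on the full piston face: F = P × (π/4)D².
D = √(4F / (πP)) = √(4 × 759 kN / (π × 15.5 MPa))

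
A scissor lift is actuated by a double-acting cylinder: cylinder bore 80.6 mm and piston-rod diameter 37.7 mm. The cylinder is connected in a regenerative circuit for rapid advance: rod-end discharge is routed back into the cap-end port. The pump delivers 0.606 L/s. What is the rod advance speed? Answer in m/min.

In regeneration the rod-end outflow joins the pump flow into the cap end, so the net volume the pump must supply per unit advance equals the rod cross-section area.
Rod cross-section A_rod = π/4 × (37.7 mm)² = 1116 mm^2
v = Q_pump / A_rod

v ≈ 32.6 m/min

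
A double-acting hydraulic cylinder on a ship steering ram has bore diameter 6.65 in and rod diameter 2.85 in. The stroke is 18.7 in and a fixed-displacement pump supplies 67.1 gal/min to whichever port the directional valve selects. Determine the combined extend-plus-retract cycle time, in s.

Cap-side area A_cap = π/4 × (6.65 in)² = 34.73 in^2
Rod-side annular area A_ann = π/4 × (6.65² − 2.85²) = 28.35 in^2
t_ext = A_cap·L/Q = 2.514 s
t_ret = A_ann·L/Q = 2.052 s
t_cycle = t_ext + t_ret

t ≈ 4.57 s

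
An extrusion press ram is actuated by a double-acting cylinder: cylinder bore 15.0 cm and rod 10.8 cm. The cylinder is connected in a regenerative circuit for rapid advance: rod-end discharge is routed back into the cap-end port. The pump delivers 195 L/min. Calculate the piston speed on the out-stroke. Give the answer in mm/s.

v ≈ 355 mm/s

In regeneration the rod-end outflow joins the pump flow into the cap end, so the net volume the pump must supply per unit advance equals the rod cross-section area.
Rod cross-section A_rod = π/4 × (10.8 cm)² = 91.61 cm^2
v = Q_pump / A_rod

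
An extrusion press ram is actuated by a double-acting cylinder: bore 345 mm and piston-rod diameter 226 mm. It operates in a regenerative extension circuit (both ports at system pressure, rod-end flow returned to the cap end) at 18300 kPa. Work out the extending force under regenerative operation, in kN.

With equal pressure on both faces, forces on the annular region cancel; the net push is pressure × rod cross-section.
Rod cross-section A_rod = π/4 × (226 mm)² = 40110 mm^2
F = P × A_rod

F ≈ 734 kN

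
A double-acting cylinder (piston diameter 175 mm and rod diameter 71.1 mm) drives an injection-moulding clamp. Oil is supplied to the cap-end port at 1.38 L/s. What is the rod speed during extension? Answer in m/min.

v ≈ 3.44 m/min

Cap-side area A_cap = π/4 × (175 mm)² = 24050 mm^2
v = Q / A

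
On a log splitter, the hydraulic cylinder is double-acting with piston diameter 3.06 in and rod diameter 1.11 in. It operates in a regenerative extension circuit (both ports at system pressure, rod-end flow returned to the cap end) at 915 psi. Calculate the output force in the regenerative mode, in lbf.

With equal pressure on both faces, forces on the annular region cancel; the net push is pressure × rod cross-section.
Rod cross-section A_rod = π/4 × (1.11 in)² = 0.9677 in^2
F = P × A_rod

F ≈ 885 lbf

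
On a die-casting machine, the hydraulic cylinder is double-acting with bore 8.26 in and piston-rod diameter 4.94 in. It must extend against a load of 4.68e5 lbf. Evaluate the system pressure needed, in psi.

P ≈ 8730 psi

Cap-side area A_cap = π/4 × (8.26 in)² = 53.59 in^2
P = F / A = 4.68e5 lbf / A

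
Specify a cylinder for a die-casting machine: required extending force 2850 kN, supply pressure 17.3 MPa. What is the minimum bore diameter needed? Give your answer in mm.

Extension force acts on the full piston face: F = P × (π/4)D².
D = √(4F / (πP)) = √(4 × 2850 kN / (π × 17.3 MPa))

D ≈ 458 mm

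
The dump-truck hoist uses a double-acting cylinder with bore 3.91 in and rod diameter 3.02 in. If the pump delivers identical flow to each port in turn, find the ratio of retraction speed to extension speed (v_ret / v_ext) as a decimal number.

v_ret/v_ext ≈ 2.48

Cap-side area A_cap = π/4 × (3.91 in)² = 12.01 in^2
Rod-side annular area A_ann = π/4 × (3.91² − 3.02²) = 4.844 in^2
For equal Q, v ∝ 1/A, so v_ret/v_ext = A_cap/A_ann.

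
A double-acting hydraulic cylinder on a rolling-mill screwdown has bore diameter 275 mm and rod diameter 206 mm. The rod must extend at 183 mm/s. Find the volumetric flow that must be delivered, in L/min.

Cap-side area A_cap = π/4 × (275 mm)² = 59400 mm^2
Q = A × v

Q ≈ 652 L/min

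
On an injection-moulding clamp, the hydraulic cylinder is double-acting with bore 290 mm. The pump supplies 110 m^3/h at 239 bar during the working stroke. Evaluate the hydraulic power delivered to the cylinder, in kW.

W ≈ 730 kW

Hydraulic power = P × Q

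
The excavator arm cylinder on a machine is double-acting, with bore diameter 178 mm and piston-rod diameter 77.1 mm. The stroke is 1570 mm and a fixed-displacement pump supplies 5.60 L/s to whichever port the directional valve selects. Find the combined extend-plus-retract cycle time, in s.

Cap-side area A_cap = π/4 × (178 mm)² = 24880 mm^2
Rod-side annular area A_ann = π/4 × (178² − 77.1²) = 20220 mm^2
t_ext = A_cap·L/Q = 6.977 s
t_ret = A_ann·L/Q = 5.668 s
t_cycle = t_ext + t_ret

t ≈ 12.6 s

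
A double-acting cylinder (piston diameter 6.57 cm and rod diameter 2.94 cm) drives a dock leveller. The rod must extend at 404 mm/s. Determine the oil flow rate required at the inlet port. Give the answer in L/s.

Cap-side area A_cap = π/4 × (6.57 cm)² = 33.90 cm^2
Q = A × v

Q ≈ 1.37 L/s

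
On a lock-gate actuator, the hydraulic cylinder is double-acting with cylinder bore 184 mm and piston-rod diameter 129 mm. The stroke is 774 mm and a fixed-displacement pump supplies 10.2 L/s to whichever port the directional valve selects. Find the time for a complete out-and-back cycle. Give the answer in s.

Cap-side area A_cap = π/4 × (184 mm)² = 26590 mm^2
Rod-side annular area A_ann = π/4 × (184² − 129²) = 13520 mm^2
t_ext = A_cap·L/Q = 2.018 s
t_ret = A_ann·L/Q = 1.026 s
t_cycle = t_ext + t_ret

t ≈ 3.04 s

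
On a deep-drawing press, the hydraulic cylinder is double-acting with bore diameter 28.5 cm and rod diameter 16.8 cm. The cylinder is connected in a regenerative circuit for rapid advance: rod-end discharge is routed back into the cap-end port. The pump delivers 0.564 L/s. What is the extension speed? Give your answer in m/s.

v ≈ 0.0254 m/s

In regeneration the rod-end outflow joins the pump flow into the cap end, so the net volume the pump must supply per unit advance equals the rod cross-section area.
Rod cross-section A_rod = π/4 × (16.8 cm)² = 221.7 cm^2
v = Q_pump / A_rod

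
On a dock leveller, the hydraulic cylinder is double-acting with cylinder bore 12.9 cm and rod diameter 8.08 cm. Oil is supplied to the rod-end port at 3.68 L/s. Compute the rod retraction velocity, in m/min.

v ≈ 27.8 m/min

Rod-side annular area A_ann = π/4 × (12.9² − 8.08²) = 79.42 cm^2
Flow into the rod-end port fills the annular volume.
v = Q / A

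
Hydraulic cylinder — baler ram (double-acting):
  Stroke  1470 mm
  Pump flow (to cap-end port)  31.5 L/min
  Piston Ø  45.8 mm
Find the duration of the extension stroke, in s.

t ≈ 4.61 s

Cap-side area A_cap = π/4 × (45.8 mm)² = 1647 mm^2
Swept volume V = A × L; t = V / Q = A·L / Q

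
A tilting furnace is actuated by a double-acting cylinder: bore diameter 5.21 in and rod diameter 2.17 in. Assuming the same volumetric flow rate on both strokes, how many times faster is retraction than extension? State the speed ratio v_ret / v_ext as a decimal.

Cap-side area A_cap = π/4 × (5.21 in)² = 21.32 in^2
Rod-side annular area A_ann = π/4 × (5.21² − 2.17²) = 17.62 in^2
For equal Q, v ∝ 1/A, so v_ret/v_ext = A_cap/A_ann.

v_ret/v_ext ≈ 1.21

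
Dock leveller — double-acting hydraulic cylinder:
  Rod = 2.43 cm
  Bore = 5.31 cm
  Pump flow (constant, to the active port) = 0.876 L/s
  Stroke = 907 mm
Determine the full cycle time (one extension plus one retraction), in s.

Cap-side area A_cap = π/4 × (5.31 cm)² = 22.15 cm^2
Rod-side annular area A_ann = π/4 × (5.31² − 2.43²) = 17.51 cm^2
t_ext = A_cap·L/Q = 2.293 s
t_ret = A_ann·L/Q = 1.813 s
t_cycle = t_ext + t_ret

t ≈ 4.11 s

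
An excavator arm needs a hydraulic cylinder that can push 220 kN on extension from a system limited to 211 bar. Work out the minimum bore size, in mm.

Extension force acts on the full piston face: F = P × (π/4)D².
D = √(4F / (πP)) = √(4 × 220 kN / (π × 211 bar))

D ≈ 115 mm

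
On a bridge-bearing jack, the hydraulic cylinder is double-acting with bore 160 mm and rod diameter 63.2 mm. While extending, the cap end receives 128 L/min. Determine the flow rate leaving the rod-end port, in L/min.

Cap-side area A_cap = π/4 × (160 mm)² = 20110 mm^2
Rod-side annular area A_ann = π/4 × (160² − 63.2²) = 16970 mm^2
Piston speed v = Q_in/A_cap; rod-end outflow Q_out = v × A_ann = Q_in × A_ann/A_cap.

Q_out ≈ 108 L/min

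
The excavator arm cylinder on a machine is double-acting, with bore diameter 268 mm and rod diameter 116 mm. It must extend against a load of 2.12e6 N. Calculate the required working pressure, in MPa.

Cap-side area A_cap = π/4 × (268 mm)² = 56410 mm^2
P = F / A = 2.12e6 N / A

P ≈ 37.6 MPa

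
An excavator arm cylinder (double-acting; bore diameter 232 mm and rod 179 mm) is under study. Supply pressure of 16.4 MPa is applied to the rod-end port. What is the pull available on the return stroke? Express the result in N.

Rod-side annular area A_ann = π/4 × (232² − 179²) = 17110 mm^2
On retraction the pressure acts on the annular area (bore minus rod).
F = P × A_ann

F ≈ 2.81e5 N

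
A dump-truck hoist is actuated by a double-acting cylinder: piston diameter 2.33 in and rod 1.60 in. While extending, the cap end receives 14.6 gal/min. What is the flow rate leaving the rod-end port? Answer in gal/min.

Cap-side area A_cap = π/4 × (2.33 in)² = 4.264 in^2
Rod-side annular area A_ann = π/4 × (2.33² − 1.60²) = 2.253 in^2
Piston speed v = Q_in/A_cap; rod-end outflow Q_out = v × A_ann = Q_in × A_ann/A_cap.

Q_out ≈ 7.72 gal/min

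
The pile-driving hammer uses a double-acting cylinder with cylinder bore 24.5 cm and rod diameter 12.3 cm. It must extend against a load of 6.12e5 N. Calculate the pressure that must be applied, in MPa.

Cap-side area A_cap = π/4 × (24.5 cm)² = 471.4 cm^2
P = F / A = 6.12e5 N / A

P ≈ 13.0 MPa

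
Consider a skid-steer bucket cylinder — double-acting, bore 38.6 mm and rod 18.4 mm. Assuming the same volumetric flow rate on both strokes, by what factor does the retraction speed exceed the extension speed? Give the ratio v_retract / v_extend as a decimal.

v_ret/v_ext ≈ 1.29

Cap-side area A_cap = π/4 × (38.6 mm)² = 1170 mm^2
Rod-side annular area A_ann = π/4 × (38.6² − 18.4²) = 904.3 mm^2
For equal Q, v ∝ 1/A, so v_ret/v_ext = A_cap/A_ann.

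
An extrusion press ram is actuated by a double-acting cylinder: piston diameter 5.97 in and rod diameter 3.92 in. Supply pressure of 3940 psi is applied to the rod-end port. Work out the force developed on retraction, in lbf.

F ≈ 62700 lbf

Rod-side annular area A_ann = π/4 × (5.97² − 3.92²) = 15.92 in^2
On retraction the pressure acts on the annular area (bore minus rod).
F = P × A_ann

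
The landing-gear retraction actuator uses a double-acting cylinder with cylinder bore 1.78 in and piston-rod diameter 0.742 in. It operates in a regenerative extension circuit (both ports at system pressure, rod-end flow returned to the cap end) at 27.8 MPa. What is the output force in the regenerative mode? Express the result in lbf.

With equal pressure on both faces, forces on the annular region cancel; the net push is pressure × rod cross-section.
Rod cross-section A_rod = π/4 × (0.742 in)² = 0.4324 in^2
F = P × A_rod

F ≈ 1740 lbf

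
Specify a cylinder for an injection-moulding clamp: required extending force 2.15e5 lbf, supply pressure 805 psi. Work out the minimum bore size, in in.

D ≈ 18.4 in

Extension force acts on the full piston face: F = P × (π/4)D².
D = √(4F / (πP)) = √(4 × 2.15e5 lbf / (π × 805 psi))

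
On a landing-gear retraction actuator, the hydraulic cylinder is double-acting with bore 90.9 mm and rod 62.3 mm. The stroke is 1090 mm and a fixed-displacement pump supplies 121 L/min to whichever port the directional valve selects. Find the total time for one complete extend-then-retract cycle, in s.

t ≈ 5.37 s

Cap-side area A_cap = π/4 × (90.9 mm)² = 6490 mm^2
Rod-side annular area A_ann = π/4 × (90.9² − 62.3²) = 3441 mm^2
t_ext = A_cap·L/Q = 3.508 s
t_ret = A_ann·L/Q = 1.860 s
t_cycle = t_ext + t_ret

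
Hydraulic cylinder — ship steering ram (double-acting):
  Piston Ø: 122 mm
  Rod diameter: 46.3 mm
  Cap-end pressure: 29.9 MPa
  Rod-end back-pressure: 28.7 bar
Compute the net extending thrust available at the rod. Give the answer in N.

F ≈ 3.21e5 N

Cap-side area A_cap = π/4 × (122 mm)² = 11690 mm^2
Rod-side annular area A_ann = π/4 × (122² − 46.3²) = 10010 mm^2
Net thrust = P_cap·A_cap − P_rod·A_ann = 3.495e5 N − 28720 N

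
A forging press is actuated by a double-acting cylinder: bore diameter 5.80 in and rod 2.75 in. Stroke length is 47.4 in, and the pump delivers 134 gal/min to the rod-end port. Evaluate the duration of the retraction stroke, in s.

t ≈ 1.88 s

Rod-side annular area A_ann = π/4 × (5.80² − 2.75²) = 20.48 in^2
Swept volume V = A × L; t = V / Q = A·L / Q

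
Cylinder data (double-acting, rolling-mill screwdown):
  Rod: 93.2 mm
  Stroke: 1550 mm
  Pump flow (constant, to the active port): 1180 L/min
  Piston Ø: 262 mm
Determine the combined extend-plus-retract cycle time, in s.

Cap-side area A_cap = π/4 × (262 mm)² = 53910 mm^2
Rod-side annular area A_ann = π/4 × (262² − 93.2²) = 47090 mm^2
t_ext = A_cap·L/Q = 4.249 s
t_ret = A_ann·L/Q = 3.711 s
t_cycle = t_ext + t_ret

t ≈ 7.96 s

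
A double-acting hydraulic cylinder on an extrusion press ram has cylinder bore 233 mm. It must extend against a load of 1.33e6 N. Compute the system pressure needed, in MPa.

Cap-side area A_cap = π/4 × (233 mm)² = 42640 mm^2
P = F / A = 1.33e6 N / A

P ≈ 31.2 MPa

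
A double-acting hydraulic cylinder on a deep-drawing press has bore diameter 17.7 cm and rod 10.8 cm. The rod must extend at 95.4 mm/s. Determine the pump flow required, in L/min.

Q ≈ 141 L/min

Cap-side area A_cap = π/4 × (17.7 cm)² = 246.1 cm^2
Q = A × v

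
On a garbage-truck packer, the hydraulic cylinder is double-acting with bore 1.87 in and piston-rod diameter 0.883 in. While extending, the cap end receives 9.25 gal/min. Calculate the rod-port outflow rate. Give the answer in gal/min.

Cap-side area A_cap = π/4 × (1.87 in)² = 2.746 in^2
Rod-side annular area A_ann = π/4 × (1.87² − 0.883²) = 2.134 in^2
Piston speed v = Q_in/A_cap; rod-end outflow Q_out = v × A_ann = Q_in × A_ann/A_cap.

Q_out ≈ 7.19 gal/min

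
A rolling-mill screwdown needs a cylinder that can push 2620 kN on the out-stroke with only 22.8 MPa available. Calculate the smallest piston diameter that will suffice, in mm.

D ≈ 383 mm

Extension force acts on the full piston face: F = P × (π/4)D².
D = √(4F / (πP)) = √(4 × 2620 kN / (π × 22.8 MPa))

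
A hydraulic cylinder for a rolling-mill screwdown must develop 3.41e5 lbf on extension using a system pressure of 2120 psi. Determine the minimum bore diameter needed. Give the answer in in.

Extension force acts on the full piston face: F = P × (π/4)D².
D = √(4F / (πP)) = √(4 × 3.41e5 lbf / (π × 2120 psi))

D ≈ 14.3 in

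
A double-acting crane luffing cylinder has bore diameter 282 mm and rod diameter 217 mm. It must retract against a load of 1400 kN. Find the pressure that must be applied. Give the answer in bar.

P ≈ 550 bar

Rod-side annular area A_ann = π/4 × (282² − 217²) = 25470 mm^2
Retraction: pressure acts on the annular area.
P = F / A = 1400 kN / A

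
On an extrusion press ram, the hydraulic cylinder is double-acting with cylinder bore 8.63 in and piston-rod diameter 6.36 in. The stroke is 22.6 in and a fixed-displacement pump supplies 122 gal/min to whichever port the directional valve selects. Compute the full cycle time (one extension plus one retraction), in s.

Cap-side area A_cap = π/4 × (8.63 in)² = 58.49 in^2
Rod-side annular area A_ann = π/4 × (8.63² − 6.36²) = 26.72 in^2
t_ext = A_cap·L/Q = 2.814 s
t_ret = A_ann·L/Q = 1.286 s
t_cycle = t_ext + t_ret

t ≈ 4.10 s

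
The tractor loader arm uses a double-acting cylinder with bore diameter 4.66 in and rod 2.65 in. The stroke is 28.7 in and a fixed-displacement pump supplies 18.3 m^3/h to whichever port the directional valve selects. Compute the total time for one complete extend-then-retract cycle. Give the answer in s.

Cap-side area A_cap = π/4 × (4.66 in)² = 17.06 in^2
Rod-side annular area A_ann = π/4 × (4.66² − 2.65²) = 11.54 in^2
t_ext = A_cap·L/Q = 1.578 s
t_ret = A_ann·L/Q = 1.068 s
t_cycle = t_ext + t_ret

t ≈ 2.65 s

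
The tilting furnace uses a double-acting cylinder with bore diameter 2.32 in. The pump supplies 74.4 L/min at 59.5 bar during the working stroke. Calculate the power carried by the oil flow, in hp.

W ≈ 9.89 hp

Hydraulic power = P × Q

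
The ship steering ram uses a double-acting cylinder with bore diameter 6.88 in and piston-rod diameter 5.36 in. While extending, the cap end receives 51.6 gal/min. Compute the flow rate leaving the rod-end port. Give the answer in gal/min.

Q_out ≈ 20.3 gal/min

Cap-side area A_cap = π/4 × (6.88 in)² = 37.18 in^2
Rod-side annular area A_ann = π/4 × (6.88² − 5.36²) = 14.61 in^2
Piston speed v = Q_in/A_cap; rod-end outflow Q_out = v × A_ann = Q_in × A_ann/A_cap.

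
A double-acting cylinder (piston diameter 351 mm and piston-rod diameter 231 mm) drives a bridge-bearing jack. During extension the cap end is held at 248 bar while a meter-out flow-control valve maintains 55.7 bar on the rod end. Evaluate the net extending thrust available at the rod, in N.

F ≈ 2.09e6 N

Cap-side area A_cap = π/4 × (351 mm)² = 96760 mm^2
Rod-side annular area A_ann = π/4 × (351² − 231²) = 54850 mm^2
Net thrust = P_cap·A_cap − P_rod·A_ann = 2.400e6 N − 3.055e5 N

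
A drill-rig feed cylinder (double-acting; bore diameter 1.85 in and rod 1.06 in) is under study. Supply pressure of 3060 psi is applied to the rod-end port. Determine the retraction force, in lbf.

F ≈ 5520 lbf

Rod-side annular area A_ann = π/4 × (1.85² − 1.06²) = 1.806 in^2
On retraction the pressure acts on the annular area (bore minus rod).
F = P × A_ann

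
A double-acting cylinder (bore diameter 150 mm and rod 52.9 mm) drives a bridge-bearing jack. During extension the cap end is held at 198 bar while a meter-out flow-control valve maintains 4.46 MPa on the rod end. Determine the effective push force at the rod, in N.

Cap-side area A_cap = π/4 × (150 mm)² = 17670 mm^2
Rod-side annular area A_ann = π/4 × (150² − 52.9²) = 15470 mm^2
Net thrust = P_cap·A_cap − P_rod·A_ann = 3.499e5 N − 69010 N

F ≈ 2.81e5 N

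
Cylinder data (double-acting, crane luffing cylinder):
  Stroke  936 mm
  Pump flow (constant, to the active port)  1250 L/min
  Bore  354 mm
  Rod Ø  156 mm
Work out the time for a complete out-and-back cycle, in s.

Cap-side area A_cap = π/4 × (354 mm)² = 98420 mm^2
Rod-side annular area A_ann = π/4 × (354² − 156²) = 79310 mm^2
t_ext = A_cap·L/Q = 4.422 s
t_ret = A_ann·L/Q = 3.563 s
t_cycle = t_ext + t_ret

t ≈ 7.99 s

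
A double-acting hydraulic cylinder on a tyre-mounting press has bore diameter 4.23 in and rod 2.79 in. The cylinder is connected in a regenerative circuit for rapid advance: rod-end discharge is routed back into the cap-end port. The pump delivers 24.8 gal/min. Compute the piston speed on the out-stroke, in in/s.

v ≈ 15.6 in/s

In regeneration the rod-end outflow joins the pump flow into the cap end, so the net volume the pump must supply per unit advance equals the rod cross-section area.
Rod cross-section A_rod = π/4 × (2.79 in)² = 6.114 in^2
v = Q_pump / A_rod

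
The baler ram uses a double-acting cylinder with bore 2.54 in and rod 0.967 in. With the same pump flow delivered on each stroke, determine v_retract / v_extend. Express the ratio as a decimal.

Cap-side area A_cap = π/4 × (2.54 in)² = 5.067 in^2
Rod-side annular area A_ann = π/4 × (2.54² − 0.967²) = 4.333 in^2
For equal Q, v ∝ 1/A, so v_ret/v_ext = A_cap/A_ann.

v_ret/v_ext ≈ 1.17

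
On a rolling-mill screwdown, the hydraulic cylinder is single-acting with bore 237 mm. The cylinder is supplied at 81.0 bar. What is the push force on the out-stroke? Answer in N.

Cap-side area A_cap = π/4 × (237 mm)² = 44120 mm^2
F = P × A_cap = 81.0 bar × A_cap

F ≈ 3.57e5 N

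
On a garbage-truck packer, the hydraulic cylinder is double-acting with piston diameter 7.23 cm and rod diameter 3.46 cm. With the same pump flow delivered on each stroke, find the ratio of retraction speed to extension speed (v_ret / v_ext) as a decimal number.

v_ret/v_ext ≈ 1.30

Cap-side area A_cap = π/4 × (7.23 cm)² = 41.06 cm^2
Rod-side annular area A_ann = π/4 × (7.23² − 3.46²) = 31.65 cm^2
For equal Q, v ∝ 1/A, so v_ret/v_ext = A_cap/A_ann.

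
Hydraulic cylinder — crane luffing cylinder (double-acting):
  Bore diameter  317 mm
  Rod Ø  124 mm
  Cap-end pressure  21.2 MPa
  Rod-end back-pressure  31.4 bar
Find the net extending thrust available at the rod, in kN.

F ≈ 1460 kN

Cap-side area A_cap = π/4 × (317 mm)² = 78920 mm^2
Rod-side annular area A_ann = π/4 × (317² − 124²) = 66850 mm^2
Net thrust = P_cap·A_cap − P_rod·A_ann = 1673 kN − 209.9 kN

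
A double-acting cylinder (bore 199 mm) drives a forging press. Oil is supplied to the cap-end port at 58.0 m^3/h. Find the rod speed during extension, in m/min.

Cap-side area A_cap = π/4 × (199 mm)² = 31100 mm^2
v = Q / A

v ≈ 31.1 m/min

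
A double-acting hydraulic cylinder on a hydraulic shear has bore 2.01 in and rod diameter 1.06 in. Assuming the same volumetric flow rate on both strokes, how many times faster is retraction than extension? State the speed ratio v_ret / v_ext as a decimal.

Cap-side area A_cap = π/4 × (2.01 in)² = 3.173 in^2
Rod-side annular area A_ann = π/4 × (2.01² − 1.06²) = 2.291 in^2
For equal Q, v ∝ 1/A, so v_ret/v_ext = A_cap/A_ann.

v_ret/v_ext ≈ 1.39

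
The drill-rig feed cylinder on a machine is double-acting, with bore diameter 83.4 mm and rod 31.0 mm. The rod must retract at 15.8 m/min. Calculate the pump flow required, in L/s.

Q ≈ 1.24 L/s

Rod-side annular area A_ann = π/4 × (83.4² − 31.0²) = 4708 mm^2
Q = A × v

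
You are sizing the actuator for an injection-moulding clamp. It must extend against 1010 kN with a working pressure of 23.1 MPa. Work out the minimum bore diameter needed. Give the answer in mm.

Extension force acts on the full piston face: F = P × (π/4)D².
D = √(4F / (πP)) = √(4 × 1010 kN / (π × 23.1 MPa))

D ≈ 236 mm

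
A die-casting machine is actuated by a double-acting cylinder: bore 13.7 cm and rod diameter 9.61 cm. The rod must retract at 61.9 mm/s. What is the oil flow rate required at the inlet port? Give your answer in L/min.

Rod-side annular area A_ann = π/4 × (13.7² − 9.61²) = 74.88 cm^2
Q = A × v

Q ≈ 27.8 L/min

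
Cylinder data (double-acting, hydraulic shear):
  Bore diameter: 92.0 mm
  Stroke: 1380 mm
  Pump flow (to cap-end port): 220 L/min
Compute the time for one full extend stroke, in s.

Cap-side area A_cap = π/4 × (92.0 mm)² = 6648 mm^2
Swept volume V = A × L; t = V / Q = A·L / Q

t ≈ 2.50 s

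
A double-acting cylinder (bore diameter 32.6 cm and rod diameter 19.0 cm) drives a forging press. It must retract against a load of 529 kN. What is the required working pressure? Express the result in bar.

P ≈ 96.0 bar

Rod-side annular area A_ann = π/4 × (32.6² − 19.0²) = 551.2 cm^2
Retraction: pressure acts on the annular area.
P = F / A = 529 kN / A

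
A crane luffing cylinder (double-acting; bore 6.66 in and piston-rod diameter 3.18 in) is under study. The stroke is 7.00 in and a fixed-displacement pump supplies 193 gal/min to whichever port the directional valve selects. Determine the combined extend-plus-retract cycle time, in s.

Cap-side area A_cap = π/4 × (6.66 in)² = 34.84 in^2
Rod-side annular area A_ann = π/4 × (6.66² − 3.18²) = 26.89 in^2
t_ext = A_cap·L/Q = 0.3282 s
t_ret = A_ann·L/Q = 0.2534 s
t_cycle = t_ext + t_ret

t ≈ 0.582 s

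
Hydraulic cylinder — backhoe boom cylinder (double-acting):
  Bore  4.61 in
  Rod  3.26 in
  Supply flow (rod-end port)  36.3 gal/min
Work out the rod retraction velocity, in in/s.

v ≈ 16.7 in/s

Rod-side annular area A_ann = π/4 × (4.61² − 3.26²) = 8.344 in^2
Flow into the rod-end port fills the annular volume.
v = Q / A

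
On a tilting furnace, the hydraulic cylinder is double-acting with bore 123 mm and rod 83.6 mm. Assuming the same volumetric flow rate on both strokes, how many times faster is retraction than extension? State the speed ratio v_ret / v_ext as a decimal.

v_ret/v_ext ≈ 1.86

Cap-side area A_cap = π/4 × (123 mm)² = 11880 mm^2
Rod-side annular area A_ann = π/4 × (123² − 83.6²) = 6393 mm^2
For equal Q, v ∝ 1/A, so v_ret/v_ext = A_cap/A_ann.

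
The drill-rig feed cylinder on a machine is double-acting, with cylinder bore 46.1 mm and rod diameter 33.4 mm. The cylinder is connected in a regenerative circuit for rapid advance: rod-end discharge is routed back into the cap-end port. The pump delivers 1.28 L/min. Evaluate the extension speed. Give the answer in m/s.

In regeneration the rod-end outflow joins the pump flow into the cap end, so the net volume the pump must supply per unit advance equals the rod cross-section area.
Rod cross-section A_rod = π/4 × (33.4 mm)² = 876.2 mm^2
v = Q_pump / A_rod

v ≈ 0.0243 m/s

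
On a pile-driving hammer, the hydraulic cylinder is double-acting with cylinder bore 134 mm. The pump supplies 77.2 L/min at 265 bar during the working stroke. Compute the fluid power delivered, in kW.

W ≈ 34.1 kW

Hydraulic power = P × Q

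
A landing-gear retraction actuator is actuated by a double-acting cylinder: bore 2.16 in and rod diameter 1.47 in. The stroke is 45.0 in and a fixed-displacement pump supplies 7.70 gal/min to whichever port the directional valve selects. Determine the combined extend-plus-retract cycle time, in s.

Cap-side area A_cap = π/4 × (2.16 in)² = 3.664 in^2
Rod-side annular area A_ann = π/4 × (2.16² − 1.47²) = 1.967 in^2
t_ext = A_cap·L/Q = 5.562 s
t_ret = A_ann·L/Q = 2.986 s
t_cycle = t_ext + t_ret

t ≈ 8.55 s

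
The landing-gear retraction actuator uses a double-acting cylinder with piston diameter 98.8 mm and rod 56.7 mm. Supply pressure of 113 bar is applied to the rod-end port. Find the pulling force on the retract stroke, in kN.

F ≈ 58.1 kN

Rod-side annular area A_ann = π/4 × (98.8² − 56.7²) = 5142 mm^2
On retraction the pressure acts on the annular area (bore minus rod).
F = P × A_ann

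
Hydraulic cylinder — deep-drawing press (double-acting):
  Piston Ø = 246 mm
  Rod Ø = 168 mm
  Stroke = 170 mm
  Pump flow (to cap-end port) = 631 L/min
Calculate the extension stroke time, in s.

Cap-side area A_cap = π/4 × (246 mm)² = 47530 mm^2
Swept volume V = A × L; t = V / Q = A·L / Q

t ≈ 0.768 s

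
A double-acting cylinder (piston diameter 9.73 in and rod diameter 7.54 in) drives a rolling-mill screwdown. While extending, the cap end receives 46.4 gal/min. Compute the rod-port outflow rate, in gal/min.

Cap-side area A_cap = π/4 × (9.73 in)² = 74.36 in^2
Rod-side annular area A_ann = π/4 × (9.73² − 7.54²) = 29.70 in^2
Piston speed v = Q_in/A_cap; rod-end outflow Q_out = v × A_ann = Q_in × A_ann/A_cap.

Q_out ≈ 18.5 gal/min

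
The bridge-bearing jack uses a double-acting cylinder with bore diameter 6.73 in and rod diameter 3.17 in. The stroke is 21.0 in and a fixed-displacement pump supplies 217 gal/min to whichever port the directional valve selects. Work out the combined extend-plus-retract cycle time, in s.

t ≈ 1.59 s

Cap-side area A_cap = π/4 × (6.73 in)² = 35.57 in^2
Rod-side annular area A_ann = π/4 × (6.73² − 3.17²) = 27.68 in^2
t_ext = A_cap·L/Q = 0.8942 s
t_ret = A_ann·L/Q = 0.6958 s
t_cycle = t_ext + t_ret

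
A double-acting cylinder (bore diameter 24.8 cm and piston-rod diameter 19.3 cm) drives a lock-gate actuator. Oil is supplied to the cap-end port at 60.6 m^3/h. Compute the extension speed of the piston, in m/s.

Cap-side area A_cap = π/4 × (24.8 cm)² = 483.1 cm^2
v = Q / A

v ≈ 0.348 m/s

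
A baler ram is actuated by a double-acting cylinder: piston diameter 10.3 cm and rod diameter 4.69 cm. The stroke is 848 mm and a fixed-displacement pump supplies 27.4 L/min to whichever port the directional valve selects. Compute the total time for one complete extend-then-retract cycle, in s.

Cap-side area A_cap = π/4 × (10.3 cm)² = 83.32 cm^2
Rod-side annular area A_ann = π/4 × (10.3² − 4.69²) = 66.05 cm^2
t_ext = A_cap·L/Q = 15.47 s
t_ret = A_ann·L/Q = 12.26 s
t_cycle = t_ext + t_ret

t ≈ 27.7 s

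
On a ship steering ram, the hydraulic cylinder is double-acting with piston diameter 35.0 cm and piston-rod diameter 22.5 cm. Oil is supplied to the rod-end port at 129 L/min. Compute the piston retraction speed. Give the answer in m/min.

v ≈ 2.29 m/min

Rod-side annular area A_ann = π/4 × (35.0² − 22.5²) = 564.5 cm^2
Flow into the rod-end port fills the annular volume.
v = Q / A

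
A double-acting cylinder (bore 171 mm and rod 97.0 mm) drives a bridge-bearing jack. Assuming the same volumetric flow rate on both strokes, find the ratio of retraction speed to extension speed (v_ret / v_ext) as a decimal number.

v_ret/v_ext ≈ 1.47

Cap-side area A_cap = π/4 × (171 mm)² = 22970 mm^2
Rod-side annular area A_ann = π/4 × (171² − 97.0²) = 15580 mm^2
For equal Q, v ∝ 1/A, so v_ret/v_ext = A_cap/A_ann.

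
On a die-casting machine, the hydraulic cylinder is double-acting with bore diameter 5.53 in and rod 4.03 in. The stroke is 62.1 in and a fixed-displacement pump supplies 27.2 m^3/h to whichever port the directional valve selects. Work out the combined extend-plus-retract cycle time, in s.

Cap-side area A_cap = π/4 × (5.53 in)² = 24.02 in^2
Rod-side annular area A_ann = π/4 × (5.53² − 4.03²) = 11.26 in^2
t_ext = A_cap·L/Q = 3.235 s
t_ret = A_ann·L/Q = 1.517 s
t_cycle = t_ext + t_ret

t ≈ 4.75 s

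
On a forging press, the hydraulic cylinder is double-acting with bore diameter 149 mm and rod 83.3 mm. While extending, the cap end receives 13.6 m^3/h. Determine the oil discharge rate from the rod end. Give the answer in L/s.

Q_out ≈ 2.60 L/s

Cap-side area A_cap = π/4 × (149 mm)² = 17440 mm^2
Rod-side annular area A_ann = π/4 × (149² − 83.3²) = 11990 mm^2
Piston speed v = Q_in/A_cap; rod-end outflow Q_out = v × A_ann = Q_in × A_ann/A_cap.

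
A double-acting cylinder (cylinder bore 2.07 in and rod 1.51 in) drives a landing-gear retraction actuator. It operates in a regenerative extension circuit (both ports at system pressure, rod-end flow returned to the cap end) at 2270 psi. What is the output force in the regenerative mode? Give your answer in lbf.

With equal pressure on both faces, forces on the annular region cancel; the net push is pressure × rod cross-section.
Rod cross-section A_rod = π/4 × (1.51 in)² = 1.791 in^2
F = P × A_rod

F ≈ 4070 lbf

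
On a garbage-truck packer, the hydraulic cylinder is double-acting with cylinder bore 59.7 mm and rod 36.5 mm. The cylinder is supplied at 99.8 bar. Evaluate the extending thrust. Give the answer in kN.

F ≈ 27.9 kN

Cap-side area A_cap = π/4 × (59.7 mm)² = 2799 mm^2
F = P × A_cap = 99.8 bar × A_cap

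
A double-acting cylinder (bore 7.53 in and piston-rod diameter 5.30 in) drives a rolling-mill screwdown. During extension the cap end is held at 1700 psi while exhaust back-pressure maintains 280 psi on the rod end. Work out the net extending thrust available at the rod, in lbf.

F ≈ 69400 lbf

Cap-side area A_cap = π/4 × (7.53 in)² = 44.53 in^2
Rod-side annular area A_ann = π/4 × (7.53² − 5.30²) = 22.47 in^2
Net thrust = P_cap·A_cap − P_rod·A_ann = 75710 lbf − 6292 lbf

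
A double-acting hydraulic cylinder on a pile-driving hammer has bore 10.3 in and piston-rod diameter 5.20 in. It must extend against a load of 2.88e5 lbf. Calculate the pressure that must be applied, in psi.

P ≈ 3460 psi

Cap-side area A_cap = π/4 × (10.3 in)² = 83.32 in^2
P = F / A = 2.88e5 lbf / A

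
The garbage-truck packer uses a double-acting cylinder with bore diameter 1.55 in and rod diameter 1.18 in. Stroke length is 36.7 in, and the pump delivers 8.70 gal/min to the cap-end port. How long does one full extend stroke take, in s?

t ≈ 2.07 s

Cap-side area A_cap = π/4 × (1.55 in)² = 1.887 in^2
Swept volume V = A × L; t = V / Q = A·L / Q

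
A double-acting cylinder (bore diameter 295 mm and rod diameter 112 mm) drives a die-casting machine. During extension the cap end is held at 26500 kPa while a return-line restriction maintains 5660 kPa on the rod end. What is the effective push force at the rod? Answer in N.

F ≈ 1.48e6 N

Cap-side area A_cap = π/4 × (295 mm)² = 68350 mm^2
Rod-side annular area A_ann = π/4 × (295² − 112²) = 58500 mm^2
Net thrust = P_cap·A_cap − P_rod·A_ann = 1.811e6 N − 3.311e5 N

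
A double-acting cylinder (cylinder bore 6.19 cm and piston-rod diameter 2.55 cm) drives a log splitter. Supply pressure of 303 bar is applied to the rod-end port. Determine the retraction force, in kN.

Rod-side annular area A_ann = π/4 × (6.19² − 2.55²) = 24.99 cm^2
On retraction the pressure acts on the annular area (bore minus rod).
F = P × A_ann

F ≈ 75.7 kN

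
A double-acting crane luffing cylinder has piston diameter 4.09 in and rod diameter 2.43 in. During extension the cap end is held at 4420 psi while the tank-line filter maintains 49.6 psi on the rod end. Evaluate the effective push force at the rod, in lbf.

F ≈ 57600 lbf

Cap-side area A_cap = π/4 × (4.09 in)² = 13.14 in^2
Rod-side annular area A_ann = π/4 × (4.09² − 2.43²) = 8.501 in^2
Net thrust = P_cap·A_cap − P_rod·A_ann = 58070 lbf − 421.6 lbf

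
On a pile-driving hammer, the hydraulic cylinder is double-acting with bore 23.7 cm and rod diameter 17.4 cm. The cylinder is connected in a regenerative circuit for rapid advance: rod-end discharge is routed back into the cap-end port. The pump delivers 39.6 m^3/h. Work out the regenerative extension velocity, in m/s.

v ≈ 0.463 m/s

In regeneration the rod-end outflow joins the pump flow into the cap end, so the net volume the pump must supply per unit advance equals the rod cross-section area.
Rod cross-section A_rod = π/4 × (17.4 cm)² = 237.8 cm^2
v = Q_pump / A_rod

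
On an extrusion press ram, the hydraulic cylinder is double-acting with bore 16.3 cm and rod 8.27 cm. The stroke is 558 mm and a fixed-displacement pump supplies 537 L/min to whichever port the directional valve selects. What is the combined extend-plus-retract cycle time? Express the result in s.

t ≈ 2.27 s

Cap-side area A_cap = π/4 × (16.3 cm)² = 208.7 cm^2
Rod-side annular area A_ann = π/4 × (16.3² − 8.27²) = 155.0 cm^2
t_ext = A_cap·L/Q = 1.301 s
t_ret = A_ann·L/Q = 0.9661 s
t_cycle = t_ext + t_ret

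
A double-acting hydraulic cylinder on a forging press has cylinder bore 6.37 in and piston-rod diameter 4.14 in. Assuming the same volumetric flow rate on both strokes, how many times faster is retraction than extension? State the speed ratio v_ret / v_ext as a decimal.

v_ret/v_ext ≈ 1.73

Cap-side area A_cap = π/4 × (6.37 in)² = 31.87 in^2
Rod-side annular area A_ann = π/4 × (6.37² − 4.14²) = 18.41 in^2
For equal Q, v ∝ 1/A, so v_ret/v_ext = A_cap/A_ann.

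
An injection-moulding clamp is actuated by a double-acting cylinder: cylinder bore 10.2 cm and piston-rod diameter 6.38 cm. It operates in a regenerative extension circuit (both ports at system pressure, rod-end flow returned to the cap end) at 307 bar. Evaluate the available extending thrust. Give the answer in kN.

F ≈ 98.1 kN

With equal pressure on both faces, forces on the annular region cancel; the net push is pressure × rod cross-section.
Rod cross-section A_rod = π/4 × (6.38 cm)² = 31.97 cm^2
F = P × A_rod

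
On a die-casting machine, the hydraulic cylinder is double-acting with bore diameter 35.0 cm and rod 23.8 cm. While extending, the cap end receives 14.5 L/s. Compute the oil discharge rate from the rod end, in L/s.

Cap-side area A_cap = π/4 × (35.0 cm)² = 962.1 cm^2
Rod-side annular area A_ann = π/4 × (35.0² − 23.8²) = 517.2 cm^2
Piston speed v = Q_in/A_cap; rod-end outflow Q_out = v × A_ann = Q_in × A_ann/A_cap.

Q_out ≈ 7.80 L/s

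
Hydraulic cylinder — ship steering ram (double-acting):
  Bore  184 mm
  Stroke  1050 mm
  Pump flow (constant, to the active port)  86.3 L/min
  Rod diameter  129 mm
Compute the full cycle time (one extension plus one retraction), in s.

Cap-side area A_cap = π/4 × (184 mm)² = 26590 mm^2
Rod-side annular area A_ann = π/4 × (184² − 129²) = 13520 mm^2
t_ext = A_cap·L/Q = 19.41 s
t_ret = A_ann·L/Q = 9.870 s
t_cycle = t_ext + t_ret

t ≈ 29.3 s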